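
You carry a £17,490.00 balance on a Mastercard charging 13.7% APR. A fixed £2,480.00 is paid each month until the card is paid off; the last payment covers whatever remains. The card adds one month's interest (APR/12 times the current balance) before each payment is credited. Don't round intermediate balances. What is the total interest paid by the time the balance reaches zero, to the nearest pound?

£852

Monthly rate r = 13.7%/12 = 1.14167% = 0.0114167.
Payoff takes n = ⌈−ln(1 − rB₀/P)/ln(1+r)⌉ = ⌈7.394⌉ = 8 payments; the last is £981.59.
Total paid = 7·£2,480.00 + £981.59 = £18,341.59.
Total interest = total paid − principal = £18,341.59 − £17,490.00 = £851.59.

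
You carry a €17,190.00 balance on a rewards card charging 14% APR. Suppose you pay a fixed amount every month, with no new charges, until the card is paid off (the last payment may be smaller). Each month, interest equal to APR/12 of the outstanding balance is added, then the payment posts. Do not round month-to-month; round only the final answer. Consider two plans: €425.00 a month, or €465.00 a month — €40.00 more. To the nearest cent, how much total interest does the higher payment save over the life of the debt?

€766.47

Monthly rate r = 14%/12 = 1.16667% = 0.0116667.
At €425.00/mo: n = ⌈−ln(1 − rB₀/P)/ln(1+r)⌉ = 56 payments (last €17.82); total interest = total paid − €17,190.00 = €6,202.82.
At €465.00/mo: 49 payments (last €306.35); total interest €5,436.35.
Interest saved = €6,202.82 − €5,436.35 = €766.47.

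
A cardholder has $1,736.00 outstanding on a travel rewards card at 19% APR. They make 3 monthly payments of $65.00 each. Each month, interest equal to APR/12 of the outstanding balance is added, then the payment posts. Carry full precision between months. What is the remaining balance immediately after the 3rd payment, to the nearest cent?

Monthly rate r = 19%/12 = 1.58333% = 0.0158333.
Each month: B ← B·(1+r) − $65.00.
Month 1: interest $27.49; balance after payment $1,698.49.
Month 2: interest $26.89; balance after payment $1,660.38.
Month 3: interest $26.29; balance after payment $1,621.67.

$1,621.67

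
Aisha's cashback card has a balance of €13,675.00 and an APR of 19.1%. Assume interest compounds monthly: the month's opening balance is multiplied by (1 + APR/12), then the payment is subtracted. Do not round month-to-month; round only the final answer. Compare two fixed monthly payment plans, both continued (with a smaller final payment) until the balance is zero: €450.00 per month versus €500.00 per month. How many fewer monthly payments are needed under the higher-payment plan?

Monthly rate r = 19.1%/12 = 1.59167% = 0.0159167.
At €450.00/mo: n = ⌈−ln(1 − rB₀/P)/ln(1+r)⌉ = 42 payments (last €388.07); total interest = total paid − €13,675.00 = €5,163.07.
At €500.00/mo: 37 payments (last €95.91); total interest €4,420.91.
Payments saved = 42 − 37 = 5.

5 fewer payments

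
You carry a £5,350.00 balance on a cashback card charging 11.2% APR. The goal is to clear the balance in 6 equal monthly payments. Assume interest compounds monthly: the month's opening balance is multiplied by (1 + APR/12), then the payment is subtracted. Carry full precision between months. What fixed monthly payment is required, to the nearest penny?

£921.02

Monthly rate r = 11.2%/12 = 0.933333% = 0.00933333.
Level-payment amortization: P = B₀·r / (1 − (1+r)^(−n)) = 5350.00·0.00933333 / (1 − 1.00933^(−6)).
Denominator 1 − (1+r)^(−6) = 0.0542152582.
P = 49.9333 / 0.0542152582 ≈ 921.02.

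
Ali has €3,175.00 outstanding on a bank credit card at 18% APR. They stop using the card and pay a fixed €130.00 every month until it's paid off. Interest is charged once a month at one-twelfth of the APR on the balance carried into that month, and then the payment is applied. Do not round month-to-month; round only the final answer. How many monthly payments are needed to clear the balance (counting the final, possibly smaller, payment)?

Monthly rate r = 18%/12 = 1.5% = 0.015.
Recurrence: B ← B·(1+r) − €130.00.
Month 1: interest €47.62; balance after payment €3,092.62.
Month 2: interest €46.39; balance after payment €3,009.01.
Closed form: n = −ln(1 − rB₀/P)/ln(1+r) = −ln(0.63365)/ln(1.015) ≈ 30.644, so the balance reaches zero during payment 31.

31 months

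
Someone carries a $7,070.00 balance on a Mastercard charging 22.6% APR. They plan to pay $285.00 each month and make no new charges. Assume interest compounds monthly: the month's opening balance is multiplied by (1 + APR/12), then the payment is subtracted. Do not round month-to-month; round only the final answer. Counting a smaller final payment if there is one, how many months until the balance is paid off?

34 payments

Monthly rate r = 22.6%/12 = 1.88333% = 0.0188333.
Recurrence: B ← B·(1+r) − $285.00.
Month 1: interest $133.15; balance after payment $6,918.15.
Month 2: interest $130.29; balance after payment $6,763.44.
Closed form: n = −ln(1 − rB₀/P)/ln(1+r) = −ln(0.5328)/ln(1.01883) ≈ 33.744, so the balance reaches zero during payment 34.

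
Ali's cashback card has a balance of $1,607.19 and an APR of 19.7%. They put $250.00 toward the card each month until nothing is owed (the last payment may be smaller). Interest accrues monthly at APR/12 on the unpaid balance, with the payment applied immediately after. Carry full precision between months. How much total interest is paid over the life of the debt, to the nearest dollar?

Monthly rate r = 19.7%/12 = 1.64167% = 0.0164167.
Payoff takes n = ⌈−ln(1 − rB₀/P)/ln(1+r)⌉ = ⌈6.850⌉ = 7 payments; the last is $212.65.
Total paid = 6·$250.00 + $212.65 = $1,712.65.
Total interest = total paid − principal = $1,712.65 − $1,607.19 = $105.46.

$105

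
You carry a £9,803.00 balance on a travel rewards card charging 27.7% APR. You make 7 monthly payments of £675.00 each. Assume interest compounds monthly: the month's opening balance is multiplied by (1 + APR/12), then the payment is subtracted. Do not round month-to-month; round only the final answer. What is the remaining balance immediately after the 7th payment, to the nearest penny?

Monthly rate r = 27.7%/12 = 2.30833% = 0.0230833.
Each month: B ← B·(1+r) − £675.00.
Month 1: interest £226.29; balance after payment £9,354.29.
Month 2: interest £215.93; balance after payment £8,895.21.
Month 3: interest £205.33; balance after payment £8,425.55.
Month 4: interest £194.49; balance after payment £7,945.03.
Month 5: interest £183.40; balance after payment £7,453.43.
Month 6: interest £172.05; balance after payment £6,950.48.
Month 7: interest £160.44; balance after payment £6,435.92.

£6,435.92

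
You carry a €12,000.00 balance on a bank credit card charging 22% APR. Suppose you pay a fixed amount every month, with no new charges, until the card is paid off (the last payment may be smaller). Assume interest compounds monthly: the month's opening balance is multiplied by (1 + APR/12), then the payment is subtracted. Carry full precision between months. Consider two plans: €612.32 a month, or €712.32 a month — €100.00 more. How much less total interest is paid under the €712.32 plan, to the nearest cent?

Monthly rate r = 22%/12 = 1.83333% = 0.0183333.
At €612.32/mo: n = ⌈−ln(1 − rB₀/P)/ln(1+r)⌉ = 25 payments (last €310.19); total interest = total paid − €12,000.00 = €3,005.87.
At €712.32/mo: 21 payments (last €238.74); total interest €2,485.14.
Interest saved = €3,005.87 − €2,485.14 = €520.73.

€520.73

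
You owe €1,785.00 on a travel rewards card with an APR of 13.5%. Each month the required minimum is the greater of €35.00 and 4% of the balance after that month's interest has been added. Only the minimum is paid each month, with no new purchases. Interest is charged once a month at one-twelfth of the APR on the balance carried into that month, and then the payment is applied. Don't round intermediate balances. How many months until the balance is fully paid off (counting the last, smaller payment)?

Monthly rate r = 13.5%/12 = 1.125% = 0.01125.
While 4% of the post-interest balance exceeds €35.00, each month B ← (B·(1+r))·(1 − 0.04), i.e. B shrinks by the factor (1+r)·0.96 = 0.9708.
This holds for months 1–25. Entering month 26 the balance is €850.91; 4% of the post-interest balance is now below €35.00, so the flat €35.00 minimum applies from here.
From month 26 a fixed €35.00 at rate r clears €850.91 in 29 more payments. Total: 25 + 29 = 54 months.

54 months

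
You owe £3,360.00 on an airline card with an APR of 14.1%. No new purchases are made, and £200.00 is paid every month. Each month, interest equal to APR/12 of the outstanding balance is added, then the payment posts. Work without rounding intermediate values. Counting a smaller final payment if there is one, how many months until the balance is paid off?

19 payments

Monthly rate r = 14.1%/12 = 1.175% = 0.01175.
Recurrence: B ← B·(1+r) − £200.00.
Month 1: interest £39.48; balance after payment £3,199.48.
Month 2: interest £37.59; balance after payment £3,037.07.
Closed form: n = −ln(1 − rB₀/P)/ln(1+r) = −ln(0.8026)/ln(1.01175) ≈ 18.825, so the balance reaches zero during payment 19.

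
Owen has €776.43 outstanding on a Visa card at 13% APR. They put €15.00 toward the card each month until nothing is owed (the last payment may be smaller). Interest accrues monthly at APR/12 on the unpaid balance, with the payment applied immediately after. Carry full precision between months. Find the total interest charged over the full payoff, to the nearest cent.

Monthly rate r = 13%/12 = 1.08333% = 0.0108333.
Payoff takes n = ⌈−ln(1 − rB₀/P)/ln(1+r)⌉ = ⌈76.352⌉ = 77 payments; the last is €5.30.
Total paid = 76·€15.00 + €5.30 = €1,145.30.
Total interest = total paid − principal = €1,145.30 − €776.43 = €368.87.

€368.87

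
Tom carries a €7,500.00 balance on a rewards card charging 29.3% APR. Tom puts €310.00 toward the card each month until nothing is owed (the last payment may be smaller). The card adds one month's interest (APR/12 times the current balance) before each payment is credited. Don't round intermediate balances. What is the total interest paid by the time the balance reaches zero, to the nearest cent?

€3,980.48

Monthly rate r = 29.3%/12 = 2.44167% = 0.0244167.
Payoff takes n = ⌈−ln(1 − rB₀/P)/ln(1+r)⌉ = ⌈37.033⌉ = 38 payments; the last is €10.48.
Total paid = 37·€310.00 + €10.48 = €11,480.48.
Total interest = total paid − principal = €11,480.48 − €7,500.00 = €3,980.48.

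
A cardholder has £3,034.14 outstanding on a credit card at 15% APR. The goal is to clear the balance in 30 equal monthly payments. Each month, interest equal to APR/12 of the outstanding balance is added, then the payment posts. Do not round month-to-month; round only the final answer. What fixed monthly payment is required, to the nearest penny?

£121.91

Monthly rate r = 15%/12 = 1.25% = 0.0125.
Level-payment amortization: P = B₀·r / (1 − (1+r)^(−n)) = 3034.14·0.0125 / (1 − 1.0125^(−30)).
Denominator 1 − (1+r)^(−30) = 0.311111328.
P = 37.9267 / 0.311111328 ≈ 121.91.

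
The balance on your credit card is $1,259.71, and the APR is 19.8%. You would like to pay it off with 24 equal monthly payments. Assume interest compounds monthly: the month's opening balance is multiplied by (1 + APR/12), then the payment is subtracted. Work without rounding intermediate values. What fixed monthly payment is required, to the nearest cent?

$63.99

Monthly rate r = 19.8%/12 = 1.65% = 0.0165.
Level-payment amortization: P = B₀·r / (1 − (1+r)^(−n)) = 1259.71·0.0165 / (1 − 1.0165^(−24)).
Denominator 1 − (1+r)^(−24) = 0.324814964.
P = 20.7852 / 0.324814964 ≈ 63.99.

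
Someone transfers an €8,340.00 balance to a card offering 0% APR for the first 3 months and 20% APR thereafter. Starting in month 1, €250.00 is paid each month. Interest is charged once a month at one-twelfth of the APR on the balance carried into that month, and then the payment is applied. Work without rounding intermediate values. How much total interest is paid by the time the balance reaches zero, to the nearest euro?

Promo months 1–3 at r₀ = 0%/12 = 0; months 4+ at r₁ = 20%/12 = 0.0166667.
After month 3 (no interest yet): B = €8,340.00 − 3·€250.00 = €7,590.00.
Then at r₁ with €250.00/mo: n₂ = −ln(1 − r₁·B/P)/ln(1+r₁) ≈ 42.66 → 43 more payments.
Total paid = 45·€250.00 + €166.67 = €11,416.67; interest = €11,416.67 − €8,340.00 = €3,076.67.

€3,077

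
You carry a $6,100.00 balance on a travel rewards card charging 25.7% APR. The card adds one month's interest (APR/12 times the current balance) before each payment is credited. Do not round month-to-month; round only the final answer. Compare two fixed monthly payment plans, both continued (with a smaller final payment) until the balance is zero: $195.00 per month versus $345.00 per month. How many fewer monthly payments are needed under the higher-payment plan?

Monthly rate r = 25.7%/12 = 2.14167% = 0.0214167.
At $195.00/mo: n = ⌈−ln(1 − rB₀/P)/ln(1+r)⌉ = 53 payments (last $61.40); total interest = total paid − $6,100.00 = $4,101.40.
At $345.00/mo: 23 payments (last $158.88); total interest $1,648.88.
Payments saved = 53 − 23 = 30.

30 fewer payments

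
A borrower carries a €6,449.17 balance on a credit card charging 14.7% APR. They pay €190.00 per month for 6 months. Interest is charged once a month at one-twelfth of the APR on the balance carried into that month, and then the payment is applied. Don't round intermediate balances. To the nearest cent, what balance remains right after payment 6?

€5,762.45

Monthly rate r = 14.7%/12 = 1.225% = 0.01225.
Each month: B ← B·(1+r) − €190.00.
Month 1: interest €79.00; balance after payment €6,338.17.
Month 2: interest €77.64; balance after payment €6,225.81.
Month 3: interest €76.27; balance after payment €6,112.08.
Month 4: interest €74.87; balance after payment €5,996.95.
Month 5: interest €73.46; balance after payment €5,880.42.
Month 6: interest €72.04; balance after payment €5,762.45.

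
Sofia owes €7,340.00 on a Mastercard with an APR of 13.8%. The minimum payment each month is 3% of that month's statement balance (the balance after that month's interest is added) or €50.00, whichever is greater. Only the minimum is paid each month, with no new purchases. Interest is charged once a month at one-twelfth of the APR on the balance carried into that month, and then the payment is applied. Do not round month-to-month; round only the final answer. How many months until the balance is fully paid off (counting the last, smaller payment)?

121 months

Monthly rate r = 13.8%/12 = 1.15% = 0.0115.
While 3% of the post-interest balance exceeds €50.00, each month B ← (B·(1+r))·(1 − 0.03), i.e. B shrinks by the factor (1+r)·0.97 = 0.98115.
This holds for months 1–79. Entering month 80 the balance is €1,632.93; 3% of the post-interest balance is now below €50.00, so the flat €50.00 minimum applies from here.
From month 80 a fixed €50.00 at rate r clears €1,632.93 in 42 more payments. Total: 79 + 42 = 121 months.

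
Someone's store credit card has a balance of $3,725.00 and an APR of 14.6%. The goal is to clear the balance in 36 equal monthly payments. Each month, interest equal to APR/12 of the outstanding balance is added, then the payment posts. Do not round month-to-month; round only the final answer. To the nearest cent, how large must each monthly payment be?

$128.40

Monthly rate r = 14.6%/12 = 1.21667% = 0.0121667.
Level-payment amortization: P = B₀·r / (1 − (1+r)^(−n)) = 3725.00·0.0121667 / (1 − 1.01217^(−36)).
Denominator 1 − (1+r)^(−36) = 0.352966311.
P = 45.3208 / 0.352966311 ≈ 128.40.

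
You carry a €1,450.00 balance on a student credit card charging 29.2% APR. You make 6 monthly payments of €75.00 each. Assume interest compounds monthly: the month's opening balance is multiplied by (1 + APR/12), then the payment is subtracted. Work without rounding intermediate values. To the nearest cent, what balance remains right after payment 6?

Monthly rate r = 29.2%/12 = 2.43333% = 0.0243333.
Each month: B ← B·(1+r) − €75.00.
Month 1: interest €35.28; balance after payment €1,410.28.
Month 2: interest €34.32; balance after payment €1,369.60.
Month 3: interest €33.33; balance after payment €1,327.93.
Month 4: interest €32.31; balance after payment €1,285.24.
Month 5: interest €31.27; balance after payment €1,241.51.
Month 6: interest €30.21; balance after payment €1,196.72.

€1,196.72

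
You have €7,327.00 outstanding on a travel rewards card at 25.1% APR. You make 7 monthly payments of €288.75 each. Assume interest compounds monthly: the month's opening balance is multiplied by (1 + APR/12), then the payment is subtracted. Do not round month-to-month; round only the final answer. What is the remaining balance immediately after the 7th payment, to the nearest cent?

€6,316.91

Monthly rate r = 25.1%/12 = 2.09167% = 0.0209167.
Each month: B ← B·(1+r) − €288.75.
Month 1: interest €153.26; balance after payment €7,191.51.
Month 2: interest €150.42; balance after payment €7,053.18.
Month 3: interest €147.53; balance after payment €6,911.96.
Month 4: interest €144.58; balance after payment €6,767.78.
Month 5: interest €141.56; balance after payment €6,620.59.
Month 6: interest €138.48; balance after payment €6,470.32.
Month 7: interest €135.34; balance after payment €6,316.91.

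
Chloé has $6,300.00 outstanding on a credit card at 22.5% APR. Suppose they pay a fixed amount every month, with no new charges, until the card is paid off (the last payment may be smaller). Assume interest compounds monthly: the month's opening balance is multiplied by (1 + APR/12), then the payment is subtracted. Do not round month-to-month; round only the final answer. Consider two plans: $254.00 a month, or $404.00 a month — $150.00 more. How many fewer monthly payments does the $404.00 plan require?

15 fewer payments

Monthly rate r = 22.5%/12 = 1.875% = 0.01875.
At $254.00/mo: n = ⌈−ln(1 − rB₀/P)/ln(1+r)⌉ = 34 payments (last $172.50); total interest = total paid − $6,300.00 = $2,254.50.
At $404.00/mo: 19 payments (last $250.67); total interest $1,222.67.
Payments saved = 34 − 19 = 15.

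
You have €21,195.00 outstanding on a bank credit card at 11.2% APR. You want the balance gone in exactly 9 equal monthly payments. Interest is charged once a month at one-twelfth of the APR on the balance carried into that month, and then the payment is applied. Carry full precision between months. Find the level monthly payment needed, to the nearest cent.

€2,466.26

Monthly rate r = 11.2%/12 = 0.933333% = 0.00933333.
Level-payment amortization: P = B₀·r / (1 − (1+r)^(−n)) = 21195.00·0.00933333 / (1 − 1.00933^(−9)).
Denominator 1 − (1+r)^(−9) = 0.0802104841.
P = 197.82 / 0.0802104841 ≈ 2466.26.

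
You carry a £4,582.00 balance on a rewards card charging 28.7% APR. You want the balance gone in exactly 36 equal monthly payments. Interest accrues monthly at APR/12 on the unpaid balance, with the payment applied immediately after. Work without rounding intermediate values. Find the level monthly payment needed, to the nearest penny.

Monthly rate r = 28.7%/12 = 2.39167% = 0.0239167.
Level-payment amortization: P = B₀·r / (1 − (1+r)^(−n)) = 4582.00·0.0239167 / (1 − 1.02392^(−36)).
Denominator 1 − (1+r)^(−36) = 0.572954687.
P = 109.586 / 0.572954687 ≈ 191.26.

£191.26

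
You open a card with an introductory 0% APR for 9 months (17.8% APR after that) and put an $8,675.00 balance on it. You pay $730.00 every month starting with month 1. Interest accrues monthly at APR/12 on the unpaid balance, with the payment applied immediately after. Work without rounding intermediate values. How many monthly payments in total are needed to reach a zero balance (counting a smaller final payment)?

Promo months 1–9 at r₀ = 0%/12 = 0; months 10+ at r₁ = 17.8%/12 = 0.0148333.
After month 9 (no interest yet): B = $8,675.00 − 9·$730.00 = $2,105.00.
Then at r₁ with $730.00/mo: n₂ = −ln(1 − r₁·B/P)/ln(1+r₁) ≈ 2.97 → 3 more payments.

12 payments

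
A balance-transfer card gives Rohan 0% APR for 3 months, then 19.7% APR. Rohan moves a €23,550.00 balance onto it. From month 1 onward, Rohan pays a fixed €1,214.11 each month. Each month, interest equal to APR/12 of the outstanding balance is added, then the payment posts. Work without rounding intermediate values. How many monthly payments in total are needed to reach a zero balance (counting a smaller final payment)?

Promo months 1–3 at r₀ = 0%/12 = 0; months 4+ at r₁ = 19.7%/12 = 0.0164167.
After month 3 (no interest yet): B = €23,550.00 − 3·€1,214.11 = €19,907.67.
Then at r₁ with €1,214.11/mo: n₂ = −ln(1 − r₁·B/P)/ln(1+r₁) ≈ 19.26 → 20 more payments.

23 months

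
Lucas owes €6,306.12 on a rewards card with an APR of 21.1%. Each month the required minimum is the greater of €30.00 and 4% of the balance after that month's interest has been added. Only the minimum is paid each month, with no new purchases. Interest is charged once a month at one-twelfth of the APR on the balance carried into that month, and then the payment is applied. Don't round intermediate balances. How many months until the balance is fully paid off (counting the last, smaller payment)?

Monthly rate r = 21.1%/12 = 1.75833% = 0.0175833.
While 4% of the post-interest balance exceeds €30.00, each month B ← (B·(1+r))·(1 − 0.04), i.e. B shrinks by the factor (1+r)·0.96 = 0.97688.
This holds for months 1–92. Entering month 93 the balance is €733.08; 4% of the post-interest balance is now below €30.00, so the flat €30.00 minimum applies from here.
From month 93 a fixed €30.00 at rate r clears €733.08 in 33 more payments. Total: 92 + 33 = 125 months.

125 months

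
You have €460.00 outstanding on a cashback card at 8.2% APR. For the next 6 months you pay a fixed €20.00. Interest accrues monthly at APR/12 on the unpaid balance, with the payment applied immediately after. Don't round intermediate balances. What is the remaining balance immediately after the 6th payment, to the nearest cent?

€357.12

Monthly rate r = 8.2%/12 = 0.683333% = 0.00683333.
Each month: B ← B·(1+r) − €20.00.
Month 1: interest €3.14; balance after payment €443.14.
Month 2: interest €3.03; balance after payment €426.17.
Month 3: interest €2.91; balance after payment €409.08.
Month 4: interest €2.80; balance after payment €391.88.
Month 5: interest €2.68; balance after payment €374.56.
Month 6: interest €2.56; balance after payment €357.12.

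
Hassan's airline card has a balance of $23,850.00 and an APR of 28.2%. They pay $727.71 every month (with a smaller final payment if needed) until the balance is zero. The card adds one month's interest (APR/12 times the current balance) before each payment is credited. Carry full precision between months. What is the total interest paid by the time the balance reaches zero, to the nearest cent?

Monthly rate r = 28.2%/12 = 2.35% = 0.0235.
Payoff takes n = ⌈−ln(1 − rB₀/P)/ln(1+r)⌉ = ⌈63.307⌉ = 64 payments; the last is $225.20.
Total paid = 63·$727.71 + $225.20 = $46,070.93.
Total interest = total paid − principal = $46,070.93 − $23,850.00 = $22,220.93.

$22,220.93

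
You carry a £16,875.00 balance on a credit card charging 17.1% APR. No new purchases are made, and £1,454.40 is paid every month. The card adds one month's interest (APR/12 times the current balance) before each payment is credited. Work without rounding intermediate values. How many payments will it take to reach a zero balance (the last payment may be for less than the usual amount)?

Monthly rate r = 17.1%/12 = 1.425% = 0.01425.
Recurrence: B ← B·(1+r) − £1,454.40.
Month 1: interest £240.47; balance after payment £15,661.07.
Month 2: interest £223.17; balance after payment £14,429.84.
Closed form: n = −ln(1 − rB₀/P)/ln(1+r) = −ln(0.83466)/ln(1.01425) ≈ 12.773, so the balance reaches zero during payment 13.

13 payments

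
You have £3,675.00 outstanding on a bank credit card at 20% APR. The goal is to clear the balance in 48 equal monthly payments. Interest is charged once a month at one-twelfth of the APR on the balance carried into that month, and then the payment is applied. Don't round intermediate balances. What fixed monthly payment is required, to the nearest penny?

£111.83

Monthly rate r = 20%/12 = 1.66667% = 0.0166667.
Level-payment amortization: P = B₀·r / (1 − (1+r)^(−n)) = 3675.00·0.0166667 / (1 − 1.01667^(−48)).
Denominator 1 − (1+r)^(−48) = 0.547698594.
P = 61.25 / 0.547698594 ≈ 111.83.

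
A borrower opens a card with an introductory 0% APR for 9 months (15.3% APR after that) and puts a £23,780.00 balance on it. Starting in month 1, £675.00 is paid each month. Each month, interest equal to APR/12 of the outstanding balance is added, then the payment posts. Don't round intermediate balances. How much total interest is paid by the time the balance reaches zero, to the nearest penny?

Promo months 1–9 at r₀ = 0%/12 = 0; months 10+ at r₁ = 15.3%/12 = 0.01275.
After month 9 (no interest yet): B = £23,780.00 − 9·£675.00 = £17,705.00.
Then at r₁ with £675.00/mo: n₂ = −ln(1 − r₁·B/P)/ln(1+r₁) ≈ 32.13 → 33 more payments.
Total paid = 41·£675.00 + £90.39 = £27,765.39; interest = £27,765.39 − £23,780.00 = £3,985.39.

£3,985.39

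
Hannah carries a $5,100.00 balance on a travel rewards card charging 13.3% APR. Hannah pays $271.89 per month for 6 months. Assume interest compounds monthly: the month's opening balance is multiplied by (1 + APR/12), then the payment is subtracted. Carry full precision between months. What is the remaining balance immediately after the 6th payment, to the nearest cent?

Monthly rate r = 13.3%/12 = 1.10833% = 0.0110833.
Each month: B ← B·(1+r) − $271.89.
Month 1: interest $56.53; balance after payment $4,884.63.
Month 2: interest $54.14; balance after payment $4,666.88.
Month 3: interest $51.72; balance after payment $4,446.72.
Month 4: interest $49.28; balance after payment $4,224.11.
Month 5: interest $46.82; balance after payment $3,999.04.
Month 6: interest $44.32; balance after payment $3,771.47.

$3,771.47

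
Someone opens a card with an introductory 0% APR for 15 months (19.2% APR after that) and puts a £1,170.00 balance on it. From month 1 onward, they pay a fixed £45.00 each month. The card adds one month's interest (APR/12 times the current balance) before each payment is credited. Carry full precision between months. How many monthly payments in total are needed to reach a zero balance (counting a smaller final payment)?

Promo months 1–15 at r₀ = 0%/12 = 0; months 16+ at r₁ = 19.2%/12 = 0.016.
After month 15 (no interest yet): B = £1,170.00 − 15·£45.00 = £495.00.
Then at r₁ with £45.00/mo: n₂ = −ln(1 − r₁·B/P)/ln(1+r₁) ≈ 12.20 → 13 more payments.

28 payments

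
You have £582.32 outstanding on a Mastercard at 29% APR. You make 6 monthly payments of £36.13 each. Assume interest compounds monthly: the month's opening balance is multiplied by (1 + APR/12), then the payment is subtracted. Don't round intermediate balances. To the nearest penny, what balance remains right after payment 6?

Monthly rate r = 29%/12 = 2.41667% = 0.0241667.
Each month: B ← B·(1+r) − £36.13.
Month 1: interest £14.07; balance after payment £560.26.
Month 2: interest £13.54; balance after payment £537.67.
Month 3: interest £12.99; balance after payment £514.54.
Month 4: interest £12.43; balance after payment £490.84.
Month 5: interest £11.86; balance after payment £466.57.
Month 6: interest £11.28; balance after payment £441.72.

£441.72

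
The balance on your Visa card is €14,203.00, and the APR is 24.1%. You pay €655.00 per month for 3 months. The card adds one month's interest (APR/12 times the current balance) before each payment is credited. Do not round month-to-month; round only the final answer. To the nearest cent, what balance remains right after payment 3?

Monthly rate r = 24.1%/12 = 2.00833% = 0.0200833.
Each month: B ← B·(1+r) − €655.00.
Month 1: interest €285.24; balance after payment €13,833.24.
Month 2: interest €277.82; balance after payment €13,456.06.
Month 3: interest €270.24; balance after payment €13,071.30.

€13,071.30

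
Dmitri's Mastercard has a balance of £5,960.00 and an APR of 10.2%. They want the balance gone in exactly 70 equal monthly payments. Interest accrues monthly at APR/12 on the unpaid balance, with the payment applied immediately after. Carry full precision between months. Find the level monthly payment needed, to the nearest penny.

Monthly rate r = 10.2%/12 = 0.85% = 0.0085.
Level-payment amortization: P = B₀·r / (1 − (1+r)^(−n)) = 5960.00·0.0085 / (1 − 1.0085^(−70)).
Denominator 1 − (1+r)^(−70) = 0.447048779.
P = 50.66 / 0.447048779 ≈ 113.32.

£113.32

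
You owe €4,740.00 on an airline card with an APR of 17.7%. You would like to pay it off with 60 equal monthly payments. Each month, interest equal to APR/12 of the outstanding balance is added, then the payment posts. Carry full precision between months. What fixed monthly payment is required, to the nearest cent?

€119.59

Monthly rate r = 17.7%/12 = 1.475% = 0.01475.
Level-payment amortization: P = B₀·r / (1 − (1+r)^(−n)) = 4740.00·0.01475 / (1 − 1.01475^(−60)).
Denominator 1 − (1+r)^(−60) = 0.584609652.
P = 69.915 / 0.584609652 ≈ 119.59.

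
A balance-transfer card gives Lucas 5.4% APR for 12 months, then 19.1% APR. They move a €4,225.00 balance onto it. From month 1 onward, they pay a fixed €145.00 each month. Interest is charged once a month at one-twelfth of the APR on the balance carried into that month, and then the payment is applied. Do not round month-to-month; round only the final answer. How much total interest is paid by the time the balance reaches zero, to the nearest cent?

€707.22

Promo months 1–12 at r₀ = 5.4%/12 = 0.0045; months 13+ at r₁ = 19.1%/12 = 0.0159167.
After month 12: iterate B ← B·(1+r₀) − €145.00 for 12 months → €2,675.16.
Then at r₁ with €145.00/mo: n₂ = −ln(1 − r₁·B/P)/ln(1+r₁) ≈ 22.02 → 23 more payments.
Total paid = 34·€145.00 + €2.22 = €4,932.22; interest = €4,932.22 − €4,225.00 = €707.22.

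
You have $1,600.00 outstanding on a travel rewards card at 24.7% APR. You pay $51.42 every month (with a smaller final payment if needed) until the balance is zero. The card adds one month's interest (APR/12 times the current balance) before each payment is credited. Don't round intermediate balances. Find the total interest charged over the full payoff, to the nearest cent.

$981.84

Monthly rate r = 24.7%/12 = 2.05833% = 0.0205833.
Payoff takes n = ⌈−ln(1 − rB₀/P)/ln(1+r)⌉ = ⌈50.209⌉ = 51 payments; the last is $10.84.
Total paid = 50·$51.42 + $10.84 = $2,581.84.
Total interest = total paid − principal = $2,581.84 − $1,600.00 = $981.84.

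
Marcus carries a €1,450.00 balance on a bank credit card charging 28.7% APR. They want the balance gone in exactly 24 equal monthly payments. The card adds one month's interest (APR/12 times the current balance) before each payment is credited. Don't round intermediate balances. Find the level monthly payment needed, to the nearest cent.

€80.11

Monthly rate r = 28.7%/12 = 2.39167% = 0.0239167.
Level-payment amortization: P = B₀·r / (1 − (1+r)^(−n)) = 1450.00·0.0239167 / (1 − 1.02392^(−24)).
Denominator 1 − (1+r)^(−24) = 0.432913503.
P = 34.6792 / 0.432913503 ≈ 80.11.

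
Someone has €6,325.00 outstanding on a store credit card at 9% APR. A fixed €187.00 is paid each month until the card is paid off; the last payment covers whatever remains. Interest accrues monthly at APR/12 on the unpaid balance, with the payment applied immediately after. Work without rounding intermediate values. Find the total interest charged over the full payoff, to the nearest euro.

Monthly rate r = 9%/12 = 0.75% = 0.0075.
Payoff takes n = ⌈−ln(1 − rB₀/P)/ln(1+r)⌉ = ⌈39.159⌉ = 40 payments; the last is €29.81.
Total paid = 39·€187.00 + €29.81 = €7,322.81.
Total interest = total paid − principal = €7,322.81 − €6,325.00 = €997.81.

€998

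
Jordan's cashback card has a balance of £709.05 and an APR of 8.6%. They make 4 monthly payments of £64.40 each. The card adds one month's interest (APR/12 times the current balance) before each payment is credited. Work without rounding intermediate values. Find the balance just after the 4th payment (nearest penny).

Monthly rate r = 8.6%/12 = 0.716667% = 0.00716667.
Each month: B ← B·(1+r) − £64.40.
Month 1: interest £5.08; balance after payment £649.73.
Month 2: interest £4.66; balance after payment £589.99.
Month 3: interest £4.23; balance after payment £529.82.
Month 4: interest £3.80; balance after payment £469.21.

£469.21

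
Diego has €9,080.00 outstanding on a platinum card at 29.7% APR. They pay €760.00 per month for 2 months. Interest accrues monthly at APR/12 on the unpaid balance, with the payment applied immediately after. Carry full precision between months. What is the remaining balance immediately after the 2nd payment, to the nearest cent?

Monthly rate r = 29.7%/12 = 2.475% = 0.02475.
Each month: B ← B·(1+r) − €760.00.
Month 1: interest €224.73; balance after payment €8,544.73.
Month 2: interest €211.48; balance after payment €7,996.21.

€7,996.21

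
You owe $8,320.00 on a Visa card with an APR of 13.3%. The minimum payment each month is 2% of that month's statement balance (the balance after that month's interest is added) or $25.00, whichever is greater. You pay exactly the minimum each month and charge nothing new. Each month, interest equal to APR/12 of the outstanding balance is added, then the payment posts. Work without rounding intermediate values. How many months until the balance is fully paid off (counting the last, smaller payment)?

280 months

Monthly rate r = 13.3%/12 = 1.10833% = 0.0110833.
While 2% of the post-interest balance exceeds $25.00, each month B ← (B·(1+r))·(1 − 0.02), i.e. B shrinks by the factor (1+r)·0.98 = 0.99086.
This holds for months 1–208. Entering month 209 the balance is $1,232.63; 2% of the post-interest balance is now below $25.00, so the flat $25.00 minimum applies from here.
From month 209 a fixed $25.00 at rate r clears $1,232.63 in 72 more payments. Total: 208 + 72 = 280 months.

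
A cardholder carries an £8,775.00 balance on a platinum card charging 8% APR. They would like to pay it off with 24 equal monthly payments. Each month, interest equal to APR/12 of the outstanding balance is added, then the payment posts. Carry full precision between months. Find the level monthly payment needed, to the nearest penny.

£396.87

Monthly rate r = 8%/12 = 0.666667% = 0.00666667.
Level-payment amortization: P = B₀·r / (1 − (1+r)^(−n)) = 8775.00·0.00666667 / (1 − 1.00667^(−24)).
Denominator 1 − (1+r)^(−24) = 0.147403624.
P = 58.5 / 0.147403624 ≈ 396.87.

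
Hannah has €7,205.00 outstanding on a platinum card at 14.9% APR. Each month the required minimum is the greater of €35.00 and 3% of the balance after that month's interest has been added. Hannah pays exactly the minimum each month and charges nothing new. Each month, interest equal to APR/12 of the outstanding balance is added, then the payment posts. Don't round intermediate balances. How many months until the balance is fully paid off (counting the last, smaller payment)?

144 months

Monthly rate r = 14.9%/12 = 1.24167% = 0.0124167.
While 3% of the post-interest balance exceeds €35.00, each month B ← (B·(1+r))·(1 − 0.03), i.e. B shrinks by the factor (1+r)·0.97 = 0.98204.
This holds for months 1–102. Entering month 103 the balance is €1,135.01; 3% of the post-interest balance is now below €35.00, so the flat €35.00 minimum applies from here.
From month 103 a fixed €35.00 at rate r clears €1,135.01 in 42 more payments. Total: 102 + 42 = 144 months.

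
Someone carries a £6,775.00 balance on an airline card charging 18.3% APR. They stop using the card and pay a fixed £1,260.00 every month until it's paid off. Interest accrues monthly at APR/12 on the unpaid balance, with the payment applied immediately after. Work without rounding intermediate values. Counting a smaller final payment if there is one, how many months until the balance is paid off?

6 months

Monthly rate r = 18.3%/12 = 1.525% = 0.01525.
Recurrence: B ← B·(1+r) − £1,260.00.
Month 1: interest £103.32; balance after payment £5,618.32.
Month 2: interest £85.68; balance after payment £4,444.00.
Month 3: interest £67.77; balance after payment £3,251.77.
Month 4: interest £49.59; balance after payment £2,041.36.
Month 5: interest £31.13; balance after payment £812.49.
Month 6: interest £12.39; balance after payment £0.00.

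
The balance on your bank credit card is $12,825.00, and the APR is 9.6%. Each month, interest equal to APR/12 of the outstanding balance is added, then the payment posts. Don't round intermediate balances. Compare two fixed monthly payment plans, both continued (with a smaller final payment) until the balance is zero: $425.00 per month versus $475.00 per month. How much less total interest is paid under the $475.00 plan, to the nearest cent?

Monthly rate r = 9.6%/12 = 0.8% = 0.008.
At $425.00/mo: n = ⌈−ln(1 − rB₀/P)/ln(1+r)⌉ = 35 payments (last $287.24); total interest = total paid − $12,825.00 = $1,912.24.
At $475.00/mo: 31 payments (last $256.87); total interest $1,681.87.
Interest saved = $1,912.24 − $1,681.87 = $230.37.

$230.37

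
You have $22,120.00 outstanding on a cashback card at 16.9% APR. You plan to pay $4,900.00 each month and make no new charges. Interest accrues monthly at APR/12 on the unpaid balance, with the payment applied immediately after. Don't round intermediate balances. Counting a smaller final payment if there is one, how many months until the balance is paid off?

5 payments

Monthly rate r = 16.9%/12 = 1.40833% = 0.0140833.
Recurrence: B ← B·(1+r) − $4,900.00.
Month 1: interest $311.52; balance after payment $17,531.52.
Month 2: interest $246.90; balance after payment $12,878.43.
Month 3: interest $181.37; balance after payment $8,159.80.
Month 4: interest $114.92; balance after payment $3,374.71.
Month 5: interest $47.53; balance after payment $0.00.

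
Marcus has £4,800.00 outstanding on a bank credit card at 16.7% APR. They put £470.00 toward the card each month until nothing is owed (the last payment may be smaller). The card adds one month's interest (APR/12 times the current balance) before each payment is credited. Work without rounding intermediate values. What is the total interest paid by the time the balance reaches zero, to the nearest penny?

£413.53

Monthly rate r = 16.7%/12 = 1.39167% = 0.0139167.
Payoff takes n = ⌈−ln(1 − rB₀/P)/ln(1+r)⌉ = ⌈11.092⌉ = 12 payments; the last is £43.53.
Total paid = 11·£470.00 + £43.53 = £5,213.53.
Total interest = total paid − principal = £5,213.53 − £4,800.00 = £413.53.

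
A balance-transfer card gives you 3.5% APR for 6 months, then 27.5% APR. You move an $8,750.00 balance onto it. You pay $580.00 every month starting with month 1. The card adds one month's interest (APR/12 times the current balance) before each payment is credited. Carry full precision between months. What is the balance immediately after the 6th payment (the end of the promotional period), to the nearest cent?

$5,398.77

Promo months 1–6 at r₀ = 3.5%/12 = 0.00291667; months 7+ at r₁ = 27.5%/12 = 0.0229167.
After month 6: iterate B ← B·(1+r₀) − $580.00 for 6 months → $5,398.77.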